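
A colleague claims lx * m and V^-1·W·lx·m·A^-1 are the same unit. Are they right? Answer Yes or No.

Left side:
  lx = m⁻²·cd.
  Combining: lx·m = (m⁻²·cd) · m = m⁻¹·cd.
Right side:
  V = W/A (potential = power per current),
      = kg·m²·s⁻³·A⁻¹.
  So V⁻¹ = kg⁻¹·m⁻²·s³·A.
  W = J/s (power = energy per time),
      = kg·m²·s⁻³.
  lx = lm/m² (illuminance = luminous flux per area),
      = m⁻²·cd.
  Combining: V⁻¹·W·lx·m·A⁻¹ = (kg⁻¹·m⁻²·s³·A) · (kg·m²·s⁻³) · (m⁻²·cd) · m · A⁻¹ = m⁻¹·cd.
Both reduce to m⁻¹·cd.

Yes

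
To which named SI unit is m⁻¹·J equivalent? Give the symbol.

J = N·m (work = force × distance),
    = kg·m²·s⁻².
Combining: m⁻¹·J = m⁻¹ · (kg·m²·s⁻²) = kg·m·s⁻².
kg·m·s⁻² is the base-SI form of the newton.

N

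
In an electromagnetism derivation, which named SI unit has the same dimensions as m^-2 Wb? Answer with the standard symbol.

T

Wb = V·s (flux: a volt is a weber per second),
    = kg·m²·s⁻²·A⁻¹.
Combining: m⁻²·Wb = m⁻² · (kg·m²·s⁻²·A⁻¹) = kg·s⁻²·A⁻¹.
kg·s⁻²·A⁻¹ is the base-SI form of the tesla.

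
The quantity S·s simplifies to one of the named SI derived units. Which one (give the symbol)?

F

S = kg⁻¹·m⁻²·s³·A².
Combining: S·s = (kg⁻¹·m⁻²·s³·A²) · s = kg⁻¹·m⁻²·s⁴·A².
kg⁻¹·m⁻²·s⁴·A² is the base-SI form of the farad.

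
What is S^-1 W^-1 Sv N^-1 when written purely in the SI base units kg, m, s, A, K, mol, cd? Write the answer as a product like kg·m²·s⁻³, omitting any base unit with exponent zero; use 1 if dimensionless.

S = kg⁻¹·m⁻²·s³·A².
So S⁻¹ = kg·m²·s⁻³·A⁻².
W = kg·m²·s⁻³.
So W⁻¹ = kg⁻¹·m⁻²·s³.
Sv = m²·s⁻².
N = kg·m·s⁻².
So N⁻¹ = kg⁻¹·m⁻¹·s².
Combining: S⁻¹·W⁻¹·Sv·N⁻¹ = (kg·m²·s⁻³·A⁻²) · (kg⁻¹·m⁻²·s³) · (m²·s⁻²) · (kg⁻¹·m⁻¹·s²) = kg⁻¹·m·A⁻².

kg⁻¹·m·A⁻²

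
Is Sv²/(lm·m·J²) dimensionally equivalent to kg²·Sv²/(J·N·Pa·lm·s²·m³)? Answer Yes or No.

Left side:
  lm = cd·sr = cd (luminous flux; sr is dimensionless).
  So lm⁻¹ = cd⁻¹.
  J = N·m (work = force × distance),
      = kg·m²·s⁻².
  So J⁻² = kg⁻²·m⁻⁴·s⁴.
  Sv = J/kg (equivalent dose = energy per mass),
      = m²·s⁻².
  So Sv² = m⁴·s⁻⁴.
  Combining: lm⁻¹·m⁻¹·J⁻²·Sv² = cd⁻¹ · m⁻¹ · (kg⁻²·m⁻⁴·s⁴) · (m⁴·s⁻⁴) = kg⁻²·m⁻¹·cd⁻¹.
Right side:
  J = N·m (work = force × distance),
      = kg·m²·s⁻².
  So J⁻¹ = kg⁻¹·m⁻²·s².
  N = kg·m/s² = kg·m·s⁻² (force = mass × acceleration).
  So N⁻¹ = kg⁻¹·m⁻¹·s².
  Pa = N/m² (pressure = force per area),
      = kg·m⁻¹·s⁻².
  So Pa⁻¹ = kg⁻¹·m·s².
  lm = cd·sr = cd (luminous flux; sr is dimensionless).
  So lm⁻¹ = cd⁻¹.
  Sv = J/kg (equivalent dose = energy per mass),
      = m²·s⁻².
  So Sv² = m⁴·s⁻⁴.
  Combining: kg²·J⁻¹·N⁻¹·Pa⁻¹·lm⁻¹·s⁻²·Sv²·m⁻³ = kg² · (kg⁻¹·m⁻²·s²) · (kg⁻¹·m⁻¹·s²) · (kg⁻¹·m·s²) · cd⁻¹ · s⁻² · (m⁴·s⁻⁴) · m⁻³ = kg⁻¹·m⁻¹·cd⁻¹.
Left is kg⁻²·m⁻¹·cd⁻¹; right is kg⁻¹·m⁻¹·cd⁻¹ — different.

No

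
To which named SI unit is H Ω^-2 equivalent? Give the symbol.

F

H = kg·m²·s⁻²·A⁻².
Ω = kg·m²·s⁻³·A⁻².
So Ω⁻² = kg⁻²·m⁻⁴·s⁶·A⁴.
Combining: H·Ω⁻² = (kg·m²·s⁻²·A⁻²) · (kg⁻²·m⁻⁴·s⁶·A⁴) = kg⁻¹·m⁻²·s⁴·A².
kg⁻¹·m⁻²·s⁴·A² is the base-SI form of the farad.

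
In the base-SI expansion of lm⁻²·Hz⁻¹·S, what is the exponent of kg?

-1

lm = cd·sr = cd (luminous flux; sr is dimensionless).
So lm⁻² = cd⁻².
Hz = 1/s = s⁻¹ (frequency is cycles per second).
So Hz⁻¹ = s.
S = 1/Ω (conductance is reciprocal resistance),
    = kg⁻¹·m⁻²·s³·A².
Combining: lm⁻²·Hz⁻¹·S = cd⁻² · s · (kg⁻¹·m⁻²·s³·A²) = kg⁻¹·m⁻²·s⁴·A²·cd⁻².
The exponent of kg is -1.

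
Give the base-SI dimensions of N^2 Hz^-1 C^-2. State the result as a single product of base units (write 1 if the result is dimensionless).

kg²·m²·s⁻⁵·A⁻²

N = kg·m/s² = kg·m·s⁻² (force = mass × acceleration).
So N² = kg²·m²·s⁻⁴.
Hz = 1/s = s⁻¹ (frequency is cycles per second).
So Hz⁻¹ = s.
C = A·s = s·A (charge = current × time).
So C⁻² = s⁻²·A⁻².
Combining: N²·Hz⁻¹·C⁻² = (kg²·m²·s⁻⁴) · s · (s⁻²·A⁻²) = kg²·m²·s⁻⁵·A⁻².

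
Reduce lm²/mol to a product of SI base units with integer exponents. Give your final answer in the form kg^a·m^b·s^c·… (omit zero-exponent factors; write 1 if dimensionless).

mol⁻¹·cd²

lm = cd.
So lm² = cd².
Combining: lm²·mol⁻¹ = cd² · mol⁻¹ = mol⁻¹·cd².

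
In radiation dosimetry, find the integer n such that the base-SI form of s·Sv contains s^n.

-1

Sv = m²·s⁻².
Combining: s·Sv = s · (m²·s⁻²) = m²·s⁻¹.
The exponent of s is -1.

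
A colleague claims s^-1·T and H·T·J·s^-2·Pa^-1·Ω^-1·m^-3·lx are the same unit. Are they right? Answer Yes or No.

No

Left side:
  T = Wb/m² (flux density = flux per area),
      = kg·s⁻²·A⁻¹.
  Combining: s⁻¹·T = s⁻¹ · (kg·s⁻²·A⁻¹) = kg·s⁻³·A⁻¹.
Right side:
  H = Wb/A (inductance = flux per current),
      = kg·m²·s⁻²·A⁻².
  T = Wb/m² (flux density = flux per area),
      = kg·s⁻²·A⁻¹.
  J = N·m (work = force × distance),
      = kg·m²·s⁻².
  Pa = N/m² (pressure = force per area),
      = kg·m⁻¹·s⁻².
  So Pa⁻¹ = kg⁻¹·m·s².
  Ω = V/A (resistance = voltage per current),
      = kg·m²·s⁻³·A⁻².
  So Ω⁻¹ = kg⁻¹·m⁻²·s³·A².
  lx = lm/m² (illuminance = luminous flux per area),
      = m⁻²·cd.
  Combining: H·T·J·s⁻²·Pa⁻¹·Ω⁻¹·m⁻³·lx = (kg·m²·s⁻²·A⁻²) · (kg·s⁻²·A⁻¹) · (kg·m²·s⁻²) · s⁻² · (kg⁻¹·m·s²) · (kg⁻¹·m⁻²·s³·A²) · m⁻³ · (m⁻²·cd) = kg·m⁻²·s⁻³·A⁻¹·cd.
Left is kg·s⁻³·A⁻¹; right is kg·m⁻²·s⁻³·A⁻¹·cd — different.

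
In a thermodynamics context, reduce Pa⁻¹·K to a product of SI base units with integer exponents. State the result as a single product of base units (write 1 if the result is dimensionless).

kg⁻¹·m·s²·K

Pa = kg·m⁻¹·s⁻².
So Pa⁻¹ = kg⁻¹·m·s².
Combining: Pa⁻¹·K = (kg⁻¹·m·s²) · K = kg⁻¹·m·s²·K.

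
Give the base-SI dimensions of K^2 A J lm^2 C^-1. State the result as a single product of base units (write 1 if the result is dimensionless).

kg·m²·s⁻³·K²·cd²

J = N·m (work = force × distance),
    = kg·m²·s⁻².
lm = cd·sr = cd (luminous flux; sr is dimensionless).
So lm² = cd².
C = A·s = s·A (charge = current × time).
So C⁻¹ = s⁻¹·A⁻¹.
Combining: K²·A·J·lm²·C⁻¹ = K² · A · (kg·m²·s⁻²) · cd² · (s⁻¹·A⁻¹) = kg·m²·s⁻³·K²·cd².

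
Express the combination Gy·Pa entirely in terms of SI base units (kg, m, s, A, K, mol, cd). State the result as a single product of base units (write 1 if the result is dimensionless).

Gy = J/kg (absorbed dose = energy per mass),
    = m²·s⁻².
Pa = N/m² (pressure = force per area),
    = kg·m⁻¹·s⁻².
Combining: Gy·Pa = (m²·s⁻²) · (kg·m⁻¹·s⁻²) = kg·m·s⁻⁴.

kg·m·s⁻⁴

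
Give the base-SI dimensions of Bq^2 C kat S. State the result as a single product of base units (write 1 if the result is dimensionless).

Bq = 1/s = s⁻¹ (activity is decays per second).
So Bq² = s⁻².
C = A·s = s·A (charge = current × time).
kat = mol/s = s⁻¹·mol (catalytic activity).
S = 1/Ω (conductance is reciprocal resistance),
    = kg⁻¹·m⁻²·s³·A².
Combining: Bq²·C·kat·S = s⁻² · (s·A) · (s⁻¹·mol) · (kg⁻¹·m⁻²·s³·A²) = kg⁻¹·m⁻²·s·A³·mol.

kg⁻¹·m⁻²·s·A³·mol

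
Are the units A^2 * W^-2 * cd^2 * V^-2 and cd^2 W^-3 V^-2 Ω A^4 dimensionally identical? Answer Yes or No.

Yes

Left side:
  W = J/s (power = energy per time),
      = kg·m²·s⁻³.
  So W⁻² = kg⁻²·m⁻⁴·s⁶.
  V = W/A (potential = power per current),
      = kg·m²·s⁻³·A⁻¹.
  So V⁻² = kg⁻²·m⁻⁴·s⁶·A².
  Combining: A²·W⁻²·cd²·V⁻² = A² · (kg⁻²·m⁻⁴·s⁶) · cd² · (kg⁻²·m⁻⁴·s⁶·A²) = kg⁻⁴·m⁻⁸·s¹²·A⁴·cd².
Right side:
  W = J/s (power = energy per time),
      = kg·m²·s⁻³.
  So W⁻³ = kg⁻³·m⁻⁶·s⁹.
  V = W/A (potential = power per current),
      = kg·m²·s⁻³·A⁻¹.
  So V⁻² = kg⁻²·m⁻⁴·s⁶·A².
  Ω = V/A (resistance = voltage per current),
      = kg·m²·s⁻³·A⁻².
  Combining: cd²·W⁻³·V⁻²·Ω·A⁴ = cd² · (kg⁻³·m⁻⁶·s⁹) · (kg⁻²·m⁻⁴·s⁶·A²) · (kg·m²·s⁻³·A⁻²) · A⁴ = kg⁻⁴·m⁻⁸·s¹²·A⁴·cd².
Both reduce to kg⁻⁴·m⁻⁸·s¹²·A⁴·cd².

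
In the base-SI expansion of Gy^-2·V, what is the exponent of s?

1

Gy = J/kg (absorbed dose = energy per mass),
    = m²·s⁻².
So Gy⁻² = m⁻⁴·s⁴.
V = W/A (potential = power per current),
    = kg·m²·s⁻³·A⁻¹.
Combining: Gy⁻²·V = (m⁻⁴·s⁴) · (kg·m²·s⁻³·A⁻¹) = kg·m⁻²·s·A⁻¹.
The exponent of s is 1.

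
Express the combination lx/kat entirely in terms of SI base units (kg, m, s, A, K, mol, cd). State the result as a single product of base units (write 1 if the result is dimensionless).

lx = m⁻²·cd.
kat = s⁻¹·mol.
So kat⁻¹ = s·mol⁻¹.
Combining: lx·kat⁻¹ = (m⁻²·cd) · (s·mol⁻¹) = m⁻²·s·mol⁻¹·cd.

m⁻²·s·mol⁻¹·cd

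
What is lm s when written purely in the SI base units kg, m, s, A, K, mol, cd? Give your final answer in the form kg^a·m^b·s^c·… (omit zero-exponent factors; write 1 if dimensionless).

s·cd

lm = cd·sr = cd (luminous flux; sr is dimensionless).
Combining: lm·s = cd · s = s·cd.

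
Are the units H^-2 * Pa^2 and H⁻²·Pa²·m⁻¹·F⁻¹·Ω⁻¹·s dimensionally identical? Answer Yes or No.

No

Left side:
  H = kg·m²·s⁻²·A⁻².
  So H⁻² = kg⁻²·m⁻⁴·s⁴·A⁴.
  Pa = kg·m⁻¹·s⁻².
  So Pa² = kg²·m⁻²·s⁻⁴.
  Combining: H⁻²·Pa² = (kg⁻²·m⁻⁴·s⁴·A⁴) · (kg²·m⁻²·s⁻⁴) = m⁻⁶·A⁴.
Right side:
  H = Wb/A (inductance = flux per current),
      = kg·m²·s⁻²·A⁻².
  So H⁻² = kg⁻²·m⁻⁴·s⁴·A⁴.
  Pa = N/m² (pressure = force per area),
      = kg·m⁻¹·s⁻².
  So Pa² = kg²·m⁻²·s⁻⁴.
  F = C/V (capacitance = charge per voltage),
      = A·s/(kg·m²·s⁻³·A⁻¹) (substituting C and V),
      = kg⁻¹·m⁻²·s⁴·A².
  So F⁻¹ = kg·m²·s⁻⁴·A⁻².
  Ω = V/A (resistance = voltage per current),
      = kg·m²·s⁻³·A⁻².
  So Ω⁻¹ = kg⁻¹·m⁻²·s³·A².
  Combining: H⁻²·Pa²·m⁻¹·F⁻¹·Ω⁻¹·s = (kg⁻²·m⁻⁴·s⁴·A⁴) · (kg²·m⁻²·s⁻⁴) · m⁻¹ · (kg·m²·s⁻⁴·A⁻²) · (kg⁻¹·m⁻²·s³·A²) · s = m⁻⁷·A⁴.
Left is m⁻⁶·A⁴; right is m⁻⁷·A⁴ — different.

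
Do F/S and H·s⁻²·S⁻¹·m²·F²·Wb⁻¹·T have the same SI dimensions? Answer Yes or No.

Yes

Left side:
  S = 1/Ω (conductance is reciprocal resistance),
      = kg⁻¹·m⁻²·s³·A².
  So S⁻¹ = kg·m²·s⁻³·A⁻².
  F = C/V (capacitance = charge per voltage),
      = A·s/(kg·m²·s⁻³·A⁻¹) (substituting C and V),
      = kg⁻¹·m⁻²·s⁴·A².
  Combining: S⁻¹·F = (kg·m²·s⁻³·A⁻²) · (kg⁻¹·m⁻²·s⁴·A²) = s.
Right side:
  H = Wb/A (inductance = flux per current),
      = kg·m²·s⁻²·A⁻².
  S = 1/Ω (conductance is reciprocal resistance),
      = kg⁻¹·m⁻²·s³·A².
  So S⁻¹ = kg·m²·s⁻³·A⁻².
  F = C/V (capacitance = charge per voltage),
      = A·s/(kg·m²·s⁻³·A⁻¹) (substituting C and V),
      = kg⁻¹·m⁻²·s⁴·A².
  So F² = kg⁻²·m⁻⁴·s⁸·A⁴.
  Wb = V·s (flux: a volt is a weber per second),
      = kg·m²·s⁻²·A⁻¹.
  So Wb⁻¹ = kg⁻¹·m⁻²·s²·A.
  T = Wb/m² (flux density = flux per area),
      = kg·s⁻²·A⁻¹.
  Combining: H·s⁻²·S⁻¹·m²·F²·Wb⁻¹·T = (kg·m²·s⁻²·A⁻²) · s⁻² · (kg·m²·s⁻³·A⁻²) · m² · (kg⁻²·m⁻⁴·s⁸·A⁴) · (kg⁻¹·m⁻²·s²·A) · (kg·s⁻²·A⁻¹) = s.
Both reduce to s.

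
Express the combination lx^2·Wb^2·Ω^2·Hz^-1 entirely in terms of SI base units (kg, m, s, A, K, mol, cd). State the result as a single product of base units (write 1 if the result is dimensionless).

lx = lm/m² (illuminance = luminous flux per area),
    = m⁻²·cd.
So lx² = m⁻⁴·cd².
Wb = V·s (flux: a volt is a weber per second),
    = kg·m²·s⁻²·A⁻¹.
So Wb² = kg²·m⁴·s⁻⁴·A⁻².
Ω = V/A (resistance = voltage per current),
    = kg·m²·s⁻³·A⁻².
So Ω² = kg²·m⁴·s⁻⁶·A⁻⁴.
Hz = 1/s = s⁻¹ (frequency is cycles per second).
So Hz⁻¹ = s.
Combining: lx²·Wb²·Ω²·Hz⁻¹ = (m⁻⁴·cd²) · (kg²·m⁴·s⁻⁴·A⁻²) · (kg²·m⁴·s⁻⁶·A⁻⁴) · s = kg⁴·m⁴·s⁻⁹·A⁻⁶·cd².

kg⁴·m⁴·s⁻⁹·A⁻⁶·cd²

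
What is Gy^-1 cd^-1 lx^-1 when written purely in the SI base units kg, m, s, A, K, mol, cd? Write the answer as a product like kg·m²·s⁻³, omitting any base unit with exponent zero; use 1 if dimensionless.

Gy = m²·s⁻².
So Gy⁻¹ = m⁻²·s².
lx = m⁻²·cd.
So lx⁻¹ = m²·cd⁻¹.
Combining: Gy⁻¹·cd⁻¹·lx⁻¹ = (m⁻²·s²) · cd⁻¹ · (m²·cd⁻¹) = s²·cd⁻².

s²·cd⁻²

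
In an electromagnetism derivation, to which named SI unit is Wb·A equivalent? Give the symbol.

Wb = kg·m²·s⁻²·A⁻¹.
Combining: Wb·A = (kg·m²·s⁻²·A⁻¹) · A = kg·m²·s⁻².
kg·m²·s⁻² is the base-SI form of the joule.

J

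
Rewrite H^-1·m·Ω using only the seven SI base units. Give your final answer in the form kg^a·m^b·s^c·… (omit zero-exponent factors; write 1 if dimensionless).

m·s⁻¹

H = kg·m²·s⁻²·A⁻².
So H⁻¹ = kg⁻¹·m⁻²·s²·A².
Ω = kg·m²·s⁻³·A⁻².
Combining: H⁻¹·m·Ω = (kg⁻¹·m⁻²·s²·A²) · m · (kg·m²·s⁻³·A⁻²) = m·s⁻¹.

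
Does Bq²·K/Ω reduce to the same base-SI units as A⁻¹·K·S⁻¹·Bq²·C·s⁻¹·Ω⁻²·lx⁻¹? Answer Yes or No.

No

Left side:
  Bq = 1/s = s⁻¹ (activity is decays per second).
  So Bq² = s⁻².
  Ω = V/A (resistance = voltage per current),
      = kg·m²·s⁻³·A⁻².
  So Ω⁻¹ = kg⁻¹·m⁻²·s³·A².
  Combining: Bq²·K·Ω⁻¹ = s⁻² · K · (kg⁻¹·m⁻²·s³·A²) = kg⁻¹·m⁻²·s·A²·K.
Right side:
  S = 1/Ω (conductance is reciprocal resistance),
      = kg⁻¹·m⁻²·s³·A².
  So S⁻¹ = kg·m²·s⁻³·A⁻².
  Bq = 1/s = s⁻¹ (activity is decays per second).
  So Bq² = s⁻².
  C = A·s = s·A (charge = current × time).
  Ω = V/A (resistance = voltage per current),
      = kg·m²·s⁻³·A⁻².
  So Ω⁻² = kg⁻²·m⁻⁴·s⁶·A⁴.
  lx = lm/m² (illuminance = luminous flux per area),
      = m⁻²·cd.
  So lx⁻¹ = m²·cd⁻¹.
  Combining: A⁻¹·K·S⁻¹·Bq²·C·s⁻¹·Ω⁻²·lx⁻¹ = A⁻¹ · K · (kg·m²·s⁻³·A⁻²) · s⁻² · (s·A) · s⁻¹ · (kg⁻²·m⁻⁴·s⁶·A⁴) · (m²·cd⁻¹) = kg⁻¹·s·A²·K·cd⁻¹.
Left is kg⁻¹·m⁻²·s·A²·K; right is kg⁻¹·s·A²·K·cd⁻¹ — different.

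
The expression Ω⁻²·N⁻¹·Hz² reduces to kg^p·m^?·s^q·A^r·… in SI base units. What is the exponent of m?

-5

Ω = kg·m²·s⁻³·A⁻².
So Ω⁻² = kg⁻²·m⁻⁴·s⁶·A⁴.
N = kg·m·s⁻².
So N⁻¹ = kg⁻¹·m⁻¹·s².
Hz = s⁻¹.
So Hz² = s⁻².
Combining: Ω⁻²·N⁻¹·Hz² = (kg⁻²·m⁻⁴·s⁶·A⁴) · (kg⁻¹·m⁻¹·s²) · s⁻² = kg⁻³·m⁻⁵·s⁶·A⁴.
The exponent of m is -5.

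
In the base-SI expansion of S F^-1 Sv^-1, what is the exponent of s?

S = 1/Ω (conductance is reciprocal resistance),
    = kg⁻¹·m⁻²·s³·A².
F = C/V (capacitance = charge per voltage),
    = A·s/(kg·m²·s⁻³·A⁻¹) (substituting C and V),
    = kg⁻¹·m⁻²·s⁴·A².
So F⁻¹ = kg·m²·s⁻⁴·A⁻².
Sv = J/kg (equivalent dose = energy per mass),
    = m²·s⁻².
So Sv⁻¹ = m⁻²·s².
Combining: S·F⁻¹·Sv⁻¹ = (kg⁻¹·m⁻²·s³·A²) · (kg·m²·s⁻⁴·A⁻²) · (m⁻²·s²) = m⁻²·s.
The exponent of s is 1.

1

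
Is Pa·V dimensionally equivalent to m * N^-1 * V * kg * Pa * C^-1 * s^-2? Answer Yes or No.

Left side:
  Pa = kg·m⁻¹·s⁻².
  V = kg·m²·s⁻³·A⁻¹.
  Combining: Pa·V = (kg·m⁻¹·s⁻²) · (kg·m²·s⁻³·A⁻¹) = kg²·m·s⁻⁵·A⁻¹.
Right side:
  N = kg·m/s² = kg·m·s⁻² (force = mass × acceleration).
  So N⁻¹ = kg⁻¹·m⁻¹·s².
  V = W/A (potential = power per current),
      = kg·m²·s⁻³·A⁻¹.
  Pa = N/m² (pressure = force per area),
      = kg·m⁻¹·s⁻².
  C = A·s = s·A (charge = current × time).
  So C⁻¹ = s⁻¹·A⁻¹.
  Combining: m·N⁻¹·V·kg·Pa·C⁻¹·s⁻² = m · (kg⁻¹·m⁻¹·s²) · (kg·m²·s⁻³·A⁻¹) · kg · (kg·m⁻¹·s⁻²) · (s⁻¹·A⁻¹) · s⁻² = kg²·m·s⁻⁶·A⁻².
Left is kg²·m·s⁻⁵·A⁻¹; right is kg²·m·s⁻⁶·A⁻² — different.

No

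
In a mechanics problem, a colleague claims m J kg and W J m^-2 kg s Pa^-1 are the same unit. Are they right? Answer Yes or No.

Yes

Left side:
  J = N·m (work = force × distance),
      = kg·m²·s⁻².
  Combining: m·J·kg = m · (kg·m²·s⁻²) · kg = kg²·m³·s⁻².
Right side:
  W = kg·m²·s⁻³.
  J = kg·m²·s⁻².
  Pa = kg·m⁻¹·s⁻².
  So Pa⁻¹ = kg⁻¹·m·s².
  Combining: W·J·m⁻²·kg·s·Pa⁻¹ = (kg·m²·s⁻³) · (kg·m²·s⁻²) · m⁻² · kg · s · (kg⁻¹·m·s²) = kg²·m³·s⁻².
Both reduce to kg²·m³·s⁻².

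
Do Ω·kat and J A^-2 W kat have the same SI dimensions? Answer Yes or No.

Left side:
  Ω = V/A (resistance = voltage per current),
      = kg·m²·s⁻³·A⁻².
  kat = mol/s = s⁻¹·mol (catalytic activity).
  Combining: Ω·kat = (kg·m²·s⁻³·A⁻²) · (s⁻¹·mol) = kg·m²·s⁻⁴·A⁻²·mol.
Right side:
  J = N·m (work = force × distance),
      = kg·m²·s⁻².
  W = J/s (power = energy per time),
      = kg·m²·s⁻³.
  kat = mol/s = s⁻¹·mol (catalytic activity).
  Combining: J·A⁻²·W·kat = (kg·m²·s⁻²) · A⁻² · (kg·m²·s⁻³) · (s⁻¹·mol) = kg²·m⁴·s⁻⁶·A⁻²·mol.
Left is kg·m²·s⁻⁴·A⁻²·mol; right is kg²·m⁴·s⁻⁶·A⁻²·mol — different.

No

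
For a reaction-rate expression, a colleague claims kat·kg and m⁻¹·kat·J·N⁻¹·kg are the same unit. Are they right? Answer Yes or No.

Yes

Left side:
  kat = mol/s = s⁻¹·mol (catalytic activity).
  Combining: kat·kg = (s⁻¹·mol) · kg = kg·s⁻¹·mol.
Right side:
  kat = mol/s = s⁻¹·mol (catalytic activity).
  J = N·m (work = force × distance),
      = kg·m²·s⁻².
  N = kg·m/s² = kg·m·s⁻² (force = mass × acceleration).
  So N⁻¹ = kg⁻¹·m⁻¹·s².
  Combining: m⁻¹·kat·J·N⁻¹·kg = m⁻¹ · (s⁻¹·mol) · (kg·m²·s⁻²) · (kg⁻¹·m⁻¹·s²) · kg = kg·s⁻¹·mol.
Both reduce to kg·s⁻¹·mol.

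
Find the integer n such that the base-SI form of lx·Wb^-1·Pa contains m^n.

-5

lx = lm/m² (illuminance = luminous flux per area),
    = m⁻²·cd.
Wb = V·s (flux: a volt is a weber per second),
    = kg·m²·s⁻²·A⁻¹.
So Wb⁻¹ = kg⁻¹·m⁻²·s²·A.
Pa = N/m² (pressure = force per area),
    = kg·m⁻¹·s⁻².
Combining: lx·Wb⁻¹·Pa = (m⁻²·cd) · (kg⁻¹·m⁻²·s²·A) · (kg·m⁻¹·s⁻²) = m⁻⁵·A·cd.
The exponent of m is -5.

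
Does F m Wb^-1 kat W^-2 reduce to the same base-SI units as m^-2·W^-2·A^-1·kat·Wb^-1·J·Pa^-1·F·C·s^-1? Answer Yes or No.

Yes

Left side:
  F = C/V (capacitance = charge per voltage),
      = A·s/(kg·m²·s⁻³·A⁻¹) (substituting C and V),
      = kg⁻¹·m⁻²·s⁴·A².
  Wb = V·s (flux: a volt is a weber per second),
      = kg·m²·s⁻²·A⁻¹.
  So Wb⁻¹ = kg⁻¹·m⁻²·s²·A.
  kat = mol/s = s⁻¹·mol (catalytic activity).
  W = J/s (power = energy per time),
      = kg·m²·s⁻³.
  So W⁻² = kg⁻²·m⁻⁴·s⁶.
  Combining: F·m·Wb⁻¹·kat·W⁻² = (kg⁻¹·m⁻²·s⁴·A²) · m · (kg⁻¹·m⁻²·s²·A) · (s⁻¹·mol) · (kg⁻²·m⁻⁴·s⁶) = kg⁻⁴·m⁻⁷·s¹¹·A³·mol.
Right side:
  W = J/s (power = energy per time),
      = kg·m²·s⁻³.
  So W⁻² = kg⁻²·m⁻⁴·s⁶.
  kat = mol/s = s⁻¹·mol (catalytic activity).
  Wb = V·s (flux: a volt is a weber per second),
      = kg·m²·s⁻²·A⁻¹.
  So Wb⁻¹ = kg⁻¹·m⁻²·s²·A.
  J = N·m (work = force × distance),
      = kg·m²·s⁻².
  Pa = N/m² (pressure = force per area),
      = kg·m⁻¹·s⁻².
  So Pa⁻¹ = kg⁻¹·m·s².
  F = C/V (capacitance = charge per voltage),
      = A·s/(kg·m²·s⁻³·A⁻¹) (substituting C and V),
      = kg⁻¹·m⁻²·s⁴·A².
  C = A·s = s·A (charge = current × time).
  Combining: m⁻²·W⁻²·A⁻¹·kat·Wb⁻¹·J·Pa⁻¹·F·C·s⁻¹ = m⁻² · (kg⁻²·m⁻⁴·s⁶) · A⁻¹ · (s⁻¹·mol) · (kg⁻¹·m⁻²·s²·A) · (kg·m²·s⁻²) · (kg⁻¹·m·s²) · (kg⁻¹·m⁻²·s⁴·A²) · (s·A) · s⁻¹ = kg⁻⁴·m⁻⁷·s¹¹·A³·mol.
Both reduce to kg⁻⁴·m⁻⁷·s¹¹·A³·mol.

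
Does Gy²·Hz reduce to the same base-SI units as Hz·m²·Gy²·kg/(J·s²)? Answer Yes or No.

Yes

Left side:
  Gy = J/kg (absorbed dose = energy per mass),
      = m²·s⁻².
  So Gy² = m⁴·s⁻⁴.
  Hz = 1/s = s⁻¹ (frequency is cycles per second).
  Combining: Gy²·Hz = (m⁴·s⁻⁴) · s⁻¹ = m⁴·s⁻⁵.
Right side:
  Hz = 1/s = s⁻¹ (frequency is cycles per second).
  J = N·m (work = force × distance),
      = kg·m²·s⁻².
  So J⁻¹ = kg⁻¹·m⁻²·s².
  Gy = J/kg (absorbed dose = energy per mass),
      = m²·s⁻².
  So Gy² = m⁴·s⁻⁴.
  Combining: Hz·m²·J⁻¹·Gy²·kg·s⁻² = s⁻¹ · m² · (kg⁻¹·m⁻²·s²) · (m⁴·s⁻⁴) · kg · s⁻² = m⁴·s⁻⁵.
Both reduce to m⁴·s⁻⁵.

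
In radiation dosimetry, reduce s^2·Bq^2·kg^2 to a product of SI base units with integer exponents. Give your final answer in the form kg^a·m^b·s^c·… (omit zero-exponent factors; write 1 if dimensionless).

kg²

Bq = s⁻¹.
So Bq² = s⁻².
Combining: s²·Bq²·kg² = s² · s⁻² · kg² = kg².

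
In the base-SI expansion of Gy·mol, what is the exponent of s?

Gy = m²·s⁻².
Combining: Gy·mol = (m²·s⁻²) · mol = m²·s⁻²·mol.
The exponent of s is -2.

-2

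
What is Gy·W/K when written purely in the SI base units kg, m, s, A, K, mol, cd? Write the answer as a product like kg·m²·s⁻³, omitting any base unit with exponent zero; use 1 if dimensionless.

kg·m⁴·s⁻⁵·K⁻¹

Gy = J/kg (absorbed dose = energy per mass),
    = m²·s⁻².
W = J/s (power = energy per time),
    = kg·m²·s⁻³.
Combining: Gy·K⁻¹·W = (m²·s⁻²) · K⁻¹ · (kg·m²·s⁻³) = kg·m⁴·s⁻⁵·K⁻¹.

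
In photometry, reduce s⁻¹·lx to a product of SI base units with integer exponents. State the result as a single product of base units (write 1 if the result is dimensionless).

lx = lm/m² (illuminance = luminous flux per area),
    = m⁻²·cd.
Combining: s⁻¹·lx = s⁻¹ · (m⁻²·cd) = m⁻²·s⁻¹·cd.

m⁻²·s⁻¹·cd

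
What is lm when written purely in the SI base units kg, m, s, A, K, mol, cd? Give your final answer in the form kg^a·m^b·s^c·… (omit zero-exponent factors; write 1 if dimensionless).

lm = cd·sr = cd (luminous flux; sr is dimensionless).

cd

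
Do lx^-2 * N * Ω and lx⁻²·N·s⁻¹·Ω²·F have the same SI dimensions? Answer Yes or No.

Left side:
  lx = m⁻²·cd.
  So lx⁻² = m⁴·cd⁻².
  N = kg·m·s⁻².
  Ω = kg·m²·s⁻³·A⁻².
  Combining: lx⁻²·N·Ω = (m⁴·cd⁻²) · (kg·m·s⁻²) · (kg·m²·s⁻³·A⁻²) = kg²·m⁷·s⁻⁵·A⁻²·cd⁻².
Right side:
  lx = lm/m² (illuminance = luminous flux per area),
      = m⁻²·cd.
  So lx⁻² = m⁴·cd⁻².
  N = kg·m/s² = kg·m·s⁻² (force = mass × acceleration).
  Ω = V/A (resistance = voltage per current),
      = kg·m²·s⁻³·A⁻².
  So Ω² = kg²·m⁴·s⁻⁶·A⁻⁴.
  F = C/V (capacitance = charge per voltage),
      = A·s/(kg·m²·s⁻³·A⁻¹) (substituting C and V),
      = kg⁻¹·m⁻²·s⁴·A².
  Combining: lx⁻²·N·s⁻¹·Ω²·F = (m⁴·cd⁻²) · (kg·m·s⁻²) · s⁻¹ · (kg²·m⁴·s⁻⁶·A⁻⁴) · (kg⁻¹·m⁻²·s⁴·A²) = kg²·m⁷·s⁻⁵·A⁻²·cd⁻².
Both reduce to kg²·m⁷·s⁻⁵·A⁻²·cd⁻².

Yes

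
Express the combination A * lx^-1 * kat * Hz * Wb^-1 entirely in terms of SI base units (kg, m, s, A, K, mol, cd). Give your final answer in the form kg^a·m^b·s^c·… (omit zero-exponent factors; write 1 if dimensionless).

kg⁻¹·A²·mol·cd⁻¹

lx = m⁻²·cd.
So lx⁻¹ = m²·cd⁻¹.
kat = s⁻¹·mol.
Hz = s⁻¹.
Wb = kg·m²·s⁻²·A⁻¹.
So Wb⁻¹ = kg⁻¹·m⁻²·s²·A.
Combining: A·lx⁻¹·kat·Hz·Wb⁻¹ = A · (m²·cd⁻¹) · (s⁻¹·mol) · s⁻¹ · (kg⁻¹·m⁻²·s²·A) = kg⁻¹·A²·mol·cd⁻¹.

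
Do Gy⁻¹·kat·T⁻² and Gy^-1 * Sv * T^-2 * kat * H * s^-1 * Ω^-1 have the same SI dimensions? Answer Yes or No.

No

Left side:
  Gy = J/kg (absorbed dose = energy per mass),
      = m²·s⁻².
  So Gy⁻¹ = m⁻²·s².
  kat = mol/s = s⁻¹·mol (catalytic activity).
  T = Wb/m² (flux density = flux per area),
      = kg·s⁻²·A⁻¹.
  So T⁻² = kg⁻²·s⁴·A².
  Combining: Gy⁻¹·kat·T⁻² = (m⁻²·s²) · (s⁻¹·mol) · (kg⁻²·s⁴·A²) = kg⁻²·m⁻²·s⁵·A²·mol.
Right side:
  Gy = J/kg (absorbed dose = energy per mass),
      = m²·s⁻².
  So Gy⁻¹ = m⁻²·s².
  Sv = J/kg (equivalent dose = energy per mass),
      = m²·s⁻².
  T = Wb/m² (flux density = flux per area),
      = kg·s⁻²·A⁻¹.
  So T⁻² = kg⁻²·s⁴·A².
  kat = mol/s = s⁻¹·mol (catalytic activity).
  H = Wb/A (inductance = flux per current),
      = kg·m²·s⁻²·A⁻².
  Ω = V/A (resistance = voltage per current),
      = kg·m²·s⁻³·A⁻².
  So Ω⁻¹ = kg⁻¹·m⁻²·s³·A².
  Combining: Gy⁻¹·Sv·T⁻²·kat·H·s⁻¹·Ω⁻¹ = (m⁻²·s²) · (m²·s⁻²) · (kg⁻²·s⁴·A²) · (s⁻¹·mol) · (kg·m²·s⁻²·A⁻²) · s⁻¹ · (kg⁻¹·m⁻²·s³·A²) = kg⁻²·s³·A²·mol.
Left is kg⁻²·m⁻²·s⁵·A²·mol; right is kg⁻²·s³·A²·mol — different.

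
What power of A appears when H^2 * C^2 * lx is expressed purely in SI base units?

H = kg·m²·s⁻²·A⁻².
So H² = kg²·m⁴·s⁻⁴·A⁻⁴.
C = s·A.
So C² = s²·A².
lx = m⁻²·cd.
Combining: H²·C²·lx = (kg²·m⁴·s⁻⁴·A⁻⁴) · (s²·A²) · (m⁻²·cd) = kg²·m²·s⁻²·A⁻²·cd.
The exponent of A is -2.

-2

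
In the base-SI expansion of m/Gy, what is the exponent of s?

2

Gy = J/kg (absorbed dose = energy per mass),
    = m²·s⁻².
So Gy⁻¹ = m⁻²·s².
Combining: m·Gy⁻¹ = m · (m⁻²·s²) = m⁻¹·s².
The exponent of s is 2.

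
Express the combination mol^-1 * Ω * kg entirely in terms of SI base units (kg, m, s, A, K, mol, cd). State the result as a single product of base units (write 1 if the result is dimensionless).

Ω = kg·m²·s⁻³·A⁻².
Combining: mol⁻¹·Ω·kg = mol⁻¹ · (kg·m²·s⁻³·A⁻²) · kg = kg²·m²·s⁻³·A⁻²·mol⁻¹.

kg²·m²·s⁻³·A⁻²·mol⁻¹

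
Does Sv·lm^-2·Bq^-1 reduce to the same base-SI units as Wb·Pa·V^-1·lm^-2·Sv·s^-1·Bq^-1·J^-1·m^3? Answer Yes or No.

Left side:
  Sv = J/kg (equivalent dose = energy per mass),
      = m²·s⁻².
  lm = cd·sr = cd (luminous flux; sr is dimensionless).
  So lm⁻² = cd⁻².
  Bq = 1/s = s⁻¹ (activity is decays per second).
  So Bq⁻¹ = s.
  Combining: Sv·lm⁻²·Bq⁻¹ = (m²·s⁻²) · cd⁻² · s = m²·s⁻¹·cd⁻².
Right side:
  Wb = V·s (flux: a volt is a weber per second),
      = kg·m²·s⁻²·A⁻¹.
  Pa = N/m² (pressure = force per area),
      = kg·m⁻¹·s⁻².
  V = W/A (potential = power per current),
      = kg·m²·s⁻³·A⁻¹.
  So V⁻¹ = kg⁻¹·m⁻²·s³·A.
  lm = cd·sr = cd (luminous flux; sr is dimensionless).
  So lm⁻² = cd⁻².
  Sv = J/kg (equivalent dose = energy per mass),
      = m²·s⁻².
  Bq = 1/s = s⁻¹ (activity is decays per second).
  So Bq⁻¹ = s.
  J = N·m (work = force × distance),
      = kg·m²·s⁻².
  So J⁻¹ = kg⁻¹·m⁻²·s².
  Combining: Wb·Pa·V⁻¹·lm⁻²·Sv·s⁻¹·Bq⁻¹·J⁻¹·m³ = (kg·m²·s⁻²·A⁻¹) · (kg·m⁻¹·s⁻²) · (kg⁻¹·m⁻²·s³·A) · cd⁻² · (m²·s⁻²) · s⁻¹ · s · (kg⁻¹·m⁻²·s²) · m³ = m²·s⁻¹·cd⁻².
Both reduce to m²·s⁻¹·cd⁻².

Yes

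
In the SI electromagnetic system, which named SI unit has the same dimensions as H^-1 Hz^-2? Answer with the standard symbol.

F

H = kg·m²·s⁻²·A⁻².
So H⁻¹ = kg⁻¹·m⁻²·s²·A².
Hz = s⁻¹.
So Hz⁻² = s².
Combining: H⁻¹·Hz⁻² = (kg⁻¹·m⁻²·s²·A²) · s² = kg⁻¹·m⁻²·s⁴·A².
kg⁻¹·m⁻²·s⁴·A² is the base-SI form of the farad.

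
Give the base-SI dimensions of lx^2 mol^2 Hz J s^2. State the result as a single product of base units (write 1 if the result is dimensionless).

kg·m⁻²·s⁻¹·mol²·cd²

lx = m⁻²·cd.
So lx² = m⁻⁴·cd².
Hz = s⁻¹.
J = kg·m²·s⁻².
Combining: lx²·mol²·Hz·J·s² = (m⁻⁴·cd²) · mol² · s⁻¹ · (kg·m²·s⁻²) · s² = kg·m⁻²·s⁻¹·mol²·cd².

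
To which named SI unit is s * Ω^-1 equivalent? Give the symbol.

F

Ω = kg·m²·s⁻³·A⁻².
So Ω⁻¹ = kg⁻¹·m⁻²·s³·A².
Combining: s·Ω⁻¹ = s · (kg⁻¹·m⁻²·s³·A²) = kg⁻¹·m⁻²·s⁴·A².
kg⁻¹·m⁻²·s⁴·A² is the base-SI form of the farad.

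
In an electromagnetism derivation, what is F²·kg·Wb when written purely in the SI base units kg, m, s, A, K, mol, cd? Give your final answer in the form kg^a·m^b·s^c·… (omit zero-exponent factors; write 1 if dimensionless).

m⁻²·s⁶·A³

F = C/V (capacitance = charge per voltage),
    = A·s/(kg·m²·s⁻³·A⁻¹) (substituting C and V),
    = kg⁻¹·m⁻²·s⁴·A².
So F² = kg⁻²·m⁻⁴·s⁸·A⁴.
Wb = V·s (flux: a volt is a weber per second),
    = kg·m²·s⁻²·A⁻¹.
Combining: F²·kg·Wb = (kg⁻²·m⁻⁴·s⁸·A⁴) · kg · (kg·m²·s⁻²·A⁻¹) = m⁻²·s⁶·A³.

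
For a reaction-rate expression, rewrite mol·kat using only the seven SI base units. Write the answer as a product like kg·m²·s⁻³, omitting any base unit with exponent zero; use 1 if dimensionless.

s⁻¹·mol²

kat = mol/s = s⁻¹·mol (catalytic activity).
Combining: mol·kat = mol · (s⁻¹·mol) = s⁻¹·mol².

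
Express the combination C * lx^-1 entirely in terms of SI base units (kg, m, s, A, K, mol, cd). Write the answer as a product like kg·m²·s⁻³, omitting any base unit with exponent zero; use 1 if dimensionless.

C = A·s = s·A (charge = current × time).
lx = lm/m² (illuminance = luminous flux per area),
    = m⁻²·cd.
So lx⁻¹ = m²·cd⁻¹.
Combining: C·lx⁻¹ = (s·A) · (m²·cd⁻¹) = m²·s·A·cd⁻¹.

m²·s·A·cd⁻¹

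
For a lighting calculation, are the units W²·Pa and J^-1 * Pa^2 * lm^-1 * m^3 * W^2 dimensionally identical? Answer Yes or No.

No

Left side:
  W = J/s (power = energy per time),
      = kg·m²·s⁻³.
  So W² = kg²·m⁴·s⁻⁶.
  Pa = N/m² (pressure = force per area),
      = kg·m⁻¹·s⁻².
  Combining: W²·Pa = (kg²·m⁴·s⁻⁶) · (kg·m⁻¹·s⁻²) = kg³·m³·s⁻⁸.
Right side:
  J = N·m (work = force × distance),
      = kg·m²·s⁻².
  So J⁻¹ = kg⁻¹·m⁻²·s².
  Pa = N/m² (pressure = force per area),
      = kg·m⁻¹·s⁻².
  So Pa² = kg²·m⁻²·s⁻⁴.
  lm = cd·sr = cd (luminous flux; sr is dimensionless).
  So lm⁻¹ = cd⁻¹.
  W = J/s (power = energy per time),
      = kg·m²·s⁻³.
  So W² = kg²·m⁴·s⁻⁶.
  Combining: J⁻¹·Pa²·lm⁻¹·m³·W² = (kg⁻¹·m⁻²·s²) · (kg²·m⁻²·s⁻⁴) · cd⁻¹ · m³ · (kg²·m⁴·s⁻⁶) = kg³·m³·s⁻⁸·cd⁻¹.
Left is kg³·m³·s⁻⁸; right is kg³·m³·s⁻⁸·cd⁻¹ — different.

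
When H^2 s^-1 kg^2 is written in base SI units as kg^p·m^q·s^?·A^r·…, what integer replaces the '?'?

-5

H = kg·m²·s⁻²·A⁻².
So H² = kg²·m⁴·s⁻⁴·A⁻⁴.
Combining: H²·s⁻¹·kg² = (kg²·m⁴·s⁻⁴·A⁻⁴) · s⁻¹ · kg² = kg⁴·m⁴·s⁻⁵·A⁻⁴.
The exponent of s is -5.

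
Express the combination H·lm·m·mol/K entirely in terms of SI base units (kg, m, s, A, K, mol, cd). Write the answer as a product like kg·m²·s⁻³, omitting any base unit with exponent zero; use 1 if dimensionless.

H = Wb/A (inductance = flux per current),
    = kg·m²·s⁻²·A⁻².
lm = cd·sr = cd (luminous flux; sr is dimensionless).
Combining: H·lm·m·mol·K⁻¹ = (kg·m²·s⁻²·A⁻²) · cd · m · mol · K⁻¹ = kg·m³·s⁻²·A⁻²·K⁻¹·mol·cd.

kg·m³·s⁻²·A⁻²·K⁻¹·mol·cd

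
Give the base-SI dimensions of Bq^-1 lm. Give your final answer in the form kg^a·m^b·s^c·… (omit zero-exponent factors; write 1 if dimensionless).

s·cd

Bq = s⁻¹.
So Bq⁻¹ = s.
lm = cd.
Combining: Bq⁻¹·lm = s · cd = s·cd.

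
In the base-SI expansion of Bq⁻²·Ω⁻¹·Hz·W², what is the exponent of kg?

1

Bq = 1/s = s⁻¹ (activity is decays per second).
So Bq⁻² = s².
Ω = V/A (resistance = voltage per current),
    = kg·m²·s⁻³·A⁻².
So Ω⁻¹ = kg⁻¹·m⁻²·s³·A².
Hz = 1/s = s⁻¹ (frequency is cycles per second).
W = J/s (power = energy per time),
    = kg·m²·s⁻³.
So W² = kg²·m⁴·s⁻⁶.
Combining: Bq⁻²·Ω⁻¹·Hz·W² = s² · (kg⁻¹·m⁻²·s³·A²) · s⁻¹ · (kg²·m⁴·s⁻⁶) = kg·m²·s⁻²·A².
The exponent of kg is 1.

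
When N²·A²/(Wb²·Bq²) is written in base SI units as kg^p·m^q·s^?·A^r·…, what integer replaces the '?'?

2

N = kg·m·s⁻².
So N² = kg²·m²·s⁻⁴.
Wb = kg·m²·s⁻²·A⁻¹.
So Wb⁻² = kg⁻²·m⁻⁴·s⁴·A².
Bq = s⁻¹.
So Bq⁻² = s².
Combining: N²·A²·Wb⁻²·Bq⁻² = (kg²·m²·s⁻⁴) · A² · (kg⁻²·m⁻⁴·s⁴·A²) · s² = m⁻²·s²·A⁴.
The exponent of s is 2.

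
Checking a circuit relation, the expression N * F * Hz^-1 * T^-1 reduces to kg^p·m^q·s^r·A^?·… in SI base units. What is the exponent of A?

N = kg·m/s² = kg·m·s⁻² (force = mass × acceleration).
F = C/V (capacitance = charge per voltage),
    = A·s/(kg·m²·s⁻³·A⁻¹) (substituting C and V),
    = kg⁻¹·m⁻²·s⁴·A².
Hz = 1/s = s⁻¹ (frequency is cycles per second).
So Hz⁻¹ = s.
T = Wb/m² (flux density = flux per area),
    = kg·s⁻²·A⁻¹.
So T⁻¹ = kg⁻¹·s²·A.
Combining: N·F·Hz⁻¹·T⁻¹ = (kg·m·s⁻²) · (kg⁻¹·m⁻²·s⁴·A²) · s · (kg⁻¹·s²·A) = kg⁻¹·m⁻¹·s⁵·A³.
The exponent of A is 3.

3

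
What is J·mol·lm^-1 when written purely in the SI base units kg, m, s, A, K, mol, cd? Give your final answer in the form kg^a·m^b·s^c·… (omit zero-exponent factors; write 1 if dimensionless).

kg·m²·s⁻²·mol·cd⁻¹

J = kg·m²·s⁻².
lm = cd.
So lm⁻¹ = cd⁻¹.
Combining: J·mol·lm⁻¹ = (kg·m²·s⁻²) · mol · cd⁻¹ = kg·m²·s⁻²·mol·cd⁻¹.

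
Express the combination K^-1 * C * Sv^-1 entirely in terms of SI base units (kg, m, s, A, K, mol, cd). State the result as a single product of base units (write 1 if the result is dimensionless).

m⁻²·s³·A·K⁻¹

C = s·A.
Sv = m²·s⁻².
So Sv⁻¹ = m⁻²·s².
Combining: K⁻¹·C·Sv⁻¹ = K⁻¹ · (s·A) · (m⁻²·s²) = m⁻²·s³·A·K⁻¹.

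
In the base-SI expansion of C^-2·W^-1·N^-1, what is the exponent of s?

C = A·s = s·A (charge = current × time).
So C⁻² = s⁻²·A⁻².
W = J/s (power = energy per time),
    = kg·m²·s⁻³.
So W⁻¹ = kg⁻¹·m⁻²·s³.
N = kg·m/s² = kg·m·s⁻² (force = mass × acceleration).
So N⁻¹ = kg⁻¹·m⁻¹·s².
Combining: C⁻²·W⁻¹·N⁻¹ = (s⁻²·A⁻²) · (kg⁻¹·m⁻²·s³) · (kg⁻¹·m⁻¹·s²) = kg⁻²·m⁻³·s³·A⁻².
The exponent of s is 3.

3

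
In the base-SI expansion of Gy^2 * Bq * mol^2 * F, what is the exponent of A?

2

Gy = J/kg (absorbed dose = energy per mass),
    = m²·s⁻².
So Gy² = m⁴·s⁻⁴.
Bq = 1/s = s⁻¹ (activity is decays per second).
F = C/V (capacitance = charge per voltage),
    = A·s/(kg·m²·s⁻³·A⁻¹) (substituting C and V),
    = kg⁻¹·m⁻²·s⁴·A².
Combining: Gy²·Bq·mol²·F = (m⁴·s⁻⁴) · s⁻¹ · mol² · (kg⁻¹·m⁻²·s⁴·A²) = kg⁻¹·m²·s⁻¹·A²·mol².
The exponent of A is 2.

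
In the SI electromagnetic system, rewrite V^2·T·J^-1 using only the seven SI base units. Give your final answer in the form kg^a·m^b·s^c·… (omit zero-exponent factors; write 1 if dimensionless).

kg²·m²·s⁻⁶·A⁻³

V = W/A (potential = power per current),
    = kg·m²·s⁻³·A⁻¹.
So V² = kg²·m⁴·s⁻⁶·A⁻².
T = Wb/m² (flux density = flux per area),
    = kg·s⁻²·A⁻¹.
J = N·m (work = force × distance),
    = kg·m²·s⁻².
So J⁻¹ = kg⁻¹·m⁻²·s².
Combining: V²·T·J⁻¹ = (kg²·m⁴·s⁻⁶·A⁻²) · (kg·s⁻²·A⁻¹) · (kg⁻¹·m⁻²·s²) = kg²·m²·s⁻⁶·A⁻³.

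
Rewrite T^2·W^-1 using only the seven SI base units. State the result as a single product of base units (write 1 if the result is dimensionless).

T = Wb/m² (flux density = flux per area),
    = kg·s⁻²·A⁻¹.
So T² = kg²·s⁻⁴·A⁻².
W = J/s (power = energy per time),
    = kg·m²·s⁻³.
So W⁻¹ = kg⁻¹·m⁻²·s³.
Combining: T²·W⁻¹ = (kg²·s⁻⁴·A⁻²) · (kg⁻¹·m⁻²·s³) = kg·m⁻²·s⁻¹·A⁻².

kg·m⁻²·s⁻¹·A⁻²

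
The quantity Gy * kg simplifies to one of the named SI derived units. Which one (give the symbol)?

J

Gy = m²·s⁻².
Combining: Gy·kg = (m²·s⁻²) · kg = kg·m²·s⁻².
kg·m²·s⁻² is the base-SI form of the joule.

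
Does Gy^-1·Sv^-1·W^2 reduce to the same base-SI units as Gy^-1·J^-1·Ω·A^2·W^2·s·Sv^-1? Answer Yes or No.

Yes

Left side:
  Gy = J/kg (absorbed dose = energy per mass),
      = m²·s⁻².
  So Gy⁻¹ = m⁻²·s².
  Sv = J/kg (equivalent dose = energy per mass),
      = m²·s⁻².
  So Sv⁻¹ = m⁻²·s².
  W = J/s (power = energy per time),
      = kg·m²·s⁻³.
  So W² = kg²·m⁴·s⁻⁶.
  Combining: Gy⁻¹·Sv⁻¹·W² = (m⁻²·s²) · (m⁻²·s²) · (kg²·m⁴·s⁻⁶) = kg²·s⁻².
Right side:
  Gy = m²·s⁻².
  So Gy⁻¹ = m⁻²·s².
  J = kg·m²·s⁻².
  So J⁻¹ = kg⁻¹·m⁻²·s².
  Ω = kg·m²·s⁻³·A⁻².
  W = kg·m²·s⁻³.
  So W² = kg²·m⁴·s⁻⁶.
  Sv = m²·s⁻².
  So Sv⁻¹ = m⁻²·s².
  Combining: Gy⁻¹·J⁻¹·Ω·A²·W²·s·Sv⁻¹ = (m⁻²·s²) · (kg⁻¹·m⁻²·s²) · (kg·m²·s⁻³·A⁻²) · A² · (kg²·m⁴·s⁻⁶) · s · (m⁻²·s²) = kg²·s⁻².
Both reduce to kg²·s⁻².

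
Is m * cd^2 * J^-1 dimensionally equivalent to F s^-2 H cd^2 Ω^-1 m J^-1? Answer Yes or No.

Left side:
  J = N·m (work = force × distance),
      = kg·m²·s⁻².
  So J⁻¹ = kg⁻¹·m⁻²·s².
  Combining: m·cd²·J⁻¹ = m · cd² · (kg⁻¹·m⁻²·s²) = kg⁻¹·m⁻¹·s²·cd².
Right side:
  F = C/V (capacitance = charge per voltage),
      = A·s/(kg·m²·s⁻³·A⁻¹) (substituting C and V),
      = kg⁻¹·m⁻²·s⁴·A².
  H = Wb/A (inductance = flux per current),
      = kg·m²·s⁻²·A⁻².
  Ω = V/A (resistance = voltage per current),
      = kg·m²·s⁻³·A⁻².
  So Ω⁻¹ = kg⁻¹·m⁻²·s³·A².
  J = N·m (work = force × distance),
      = kg·m²·s⁻².
  So J⁻¹ = kg⁻¹·m⁻²·s².
  Combining: F·s⁻²·H·cd²·Ω⁻¹·m·J⁻¹ = (kg⁻¹·m⁻²·s⁴·A²) · s⁻² · (kg·m²·s⁻²·A⁻²) · cd² · (kg⁻¹·m⁻²·s³·A²) · m · (kg⁻¹·m⁻²·s²) = kg⁻²·m⁻³·s⁵·A²·cd².
Left is kg⁻¹·m⁻¹·s²·cd²; right is kg⁻²·m⁻³·s⁵·A²·cd² — different.

No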